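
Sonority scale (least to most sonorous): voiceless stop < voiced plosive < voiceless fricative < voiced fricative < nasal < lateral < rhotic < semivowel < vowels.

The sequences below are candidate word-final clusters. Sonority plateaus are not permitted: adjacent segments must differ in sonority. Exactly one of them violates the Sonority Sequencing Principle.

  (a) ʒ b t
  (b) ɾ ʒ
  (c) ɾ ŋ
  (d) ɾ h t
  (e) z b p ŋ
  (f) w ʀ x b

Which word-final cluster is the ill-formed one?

e

(a) ʒ b t: profile 4-2-1 — obeys.
(b) ɾ ʒ: profile 7-4 — obeys.
(c) ɾ ŋ: profile 7-5 — obeys.
(d) ɾ h t: profile 7-3-1 — obeys.
(e) z b p ŋ: profile 4-2-1-5 — violates.
(f) w ʀ x b: profile 8-7-3-2 — obeys.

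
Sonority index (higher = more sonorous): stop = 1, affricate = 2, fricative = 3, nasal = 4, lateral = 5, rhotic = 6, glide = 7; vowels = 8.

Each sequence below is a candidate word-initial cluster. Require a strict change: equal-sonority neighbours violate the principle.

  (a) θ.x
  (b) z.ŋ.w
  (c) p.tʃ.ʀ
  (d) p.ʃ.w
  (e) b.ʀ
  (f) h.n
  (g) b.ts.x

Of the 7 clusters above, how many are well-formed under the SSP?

6

(a) sonority 3-3: ill-formed.
(b) sonority 3-4-7: well-formed.
(c) sonority 1-2-6: well-formed.
(d) sonority 1-3-7: well-formed.
(e) sonority 1-6: well-formed.
(f) sonority 3-4: well-formed.
(g) sonority 1-2-3: well-formed.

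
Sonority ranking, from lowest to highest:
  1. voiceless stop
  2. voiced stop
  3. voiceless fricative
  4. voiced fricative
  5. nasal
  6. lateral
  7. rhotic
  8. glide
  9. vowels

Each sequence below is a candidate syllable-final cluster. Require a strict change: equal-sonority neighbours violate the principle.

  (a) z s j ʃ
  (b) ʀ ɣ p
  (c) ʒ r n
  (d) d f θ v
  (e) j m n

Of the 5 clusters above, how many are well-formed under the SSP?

1

(a) 4-3-8-3 → violates
(b) 7-4-1 → obeys
(c) 4-7-5 → violates
(d) 2-3-3-4 → violates
(e) 8-5-5 → violates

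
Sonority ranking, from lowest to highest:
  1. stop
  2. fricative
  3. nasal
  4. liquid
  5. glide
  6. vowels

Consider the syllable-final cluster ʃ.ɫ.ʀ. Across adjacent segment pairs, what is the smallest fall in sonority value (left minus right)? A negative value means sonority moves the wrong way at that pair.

/ʃ/ is a fricative (sonority 2).
/ɫ/ is a liquid (sonority 4).
/ʀ/ is a liquid (sonority 4).
/ʃ/→/ɫ/: change -2.
/ɫ/→/ʀ/: change +0.
Minimum = -2.

-2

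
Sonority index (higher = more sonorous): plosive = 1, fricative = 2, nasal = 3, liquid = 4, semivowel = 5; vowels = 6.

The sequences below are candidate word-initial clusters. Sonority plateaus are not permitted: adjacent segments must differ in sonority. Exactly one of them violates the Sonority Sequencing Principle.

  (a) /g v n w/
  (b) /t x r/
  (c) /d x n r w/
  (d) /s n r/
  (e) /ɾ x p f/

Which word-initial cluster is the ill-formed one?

e

(a) sonority 1-2-3-5: well-formed.
(b) sonority 1-2-4: well-formed.
(c) sonority 1-2-3-4-5: well-formed.
(d) sonority 2-3-4: well-formed.
(e) sonority 4-2-1-2: ill-formed.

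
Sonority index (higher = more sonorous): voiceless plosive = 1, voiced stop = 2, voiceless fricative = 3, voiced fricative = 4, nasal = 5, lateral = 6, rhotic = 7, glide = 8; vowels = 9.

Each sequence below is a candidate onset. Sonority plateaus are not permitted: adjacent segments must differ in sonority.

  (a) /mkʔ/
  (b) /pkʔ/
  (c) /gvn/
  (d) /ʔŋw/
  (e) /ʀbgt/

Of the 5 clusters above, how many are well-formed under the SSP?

(a) sonority 5-1-1: ill-formed.
(b) sonority 1-1-1: ill-formed.
(c) sonority 2-4-5: well-formed.
(d) sonority 1-5-8: well-formed.
(e) sonority 7-2-2-1: ill-formed.

2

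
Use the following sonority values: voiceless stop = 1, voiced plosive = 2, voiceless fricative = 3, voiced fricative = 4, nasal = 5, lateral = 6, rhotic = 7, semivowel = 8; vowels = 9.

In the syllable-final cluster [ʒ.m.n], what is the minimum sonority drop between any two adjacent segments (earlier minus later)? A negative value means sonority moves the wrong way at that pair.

-1

/ʒ/ is a voiced fricative (sonority 4).
/m/ is a nasal (sonority 5).
/n/ is a nasal (sonority 5).
/ʒ/→/m/: change -1.
/m/→/n/: change +0.
Minimum = -1.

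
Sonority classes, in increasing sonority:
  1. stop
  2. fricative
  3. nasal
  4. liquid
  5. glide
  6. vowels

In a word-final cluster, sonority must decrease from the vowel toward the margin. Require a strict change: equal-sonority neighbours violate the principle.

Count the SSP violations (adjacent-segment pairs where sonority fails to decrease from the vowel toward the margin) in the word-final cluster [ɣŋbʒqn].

/ɣ/: fricative = 2.
/ŋ/: nasal = 3.
/b/: stop = 1.
/ʒ/: fricative = 2.
/q/: stop = 1.
/n/: nasal = 3.
/ɣ/→/ŋ/: 2→3 (does not fall) — violation.
/ŋ/→/b/: 3→1 (falls) — ok.
/b/→/ʒ/: 1→2 (does not fall) — violation.
/ʒ/→/q/: 2→1 (falls) — ok.
/q/→/n/: 1→3 (does not fall) — violation.

3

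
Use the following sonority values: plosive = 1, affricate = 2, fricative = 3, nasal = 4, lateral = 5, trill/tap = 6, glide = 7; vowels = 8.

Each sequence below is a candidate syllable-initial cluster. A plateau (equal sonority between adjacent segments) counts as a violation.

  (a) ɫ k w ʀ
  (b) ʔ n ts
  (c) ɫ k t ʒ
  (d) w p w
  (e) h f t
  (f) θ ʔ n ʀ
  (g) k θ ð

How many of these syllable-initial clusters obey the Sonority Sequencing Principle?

(a) 5-1-7-6 → violates
(b) 1-4-2 → violates
(c) 5-1-1-3 → violates
(d) 7-1-7 → violates
(e) 3-3-1 → violates
(f) 3-1-4-6 → violates
(g) 1-3-3 → violates

0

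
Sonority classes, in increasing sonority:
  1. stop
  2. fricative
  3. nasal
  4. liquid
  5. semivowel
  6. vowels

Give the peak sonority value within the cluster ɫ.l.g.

4

/ɫ/ is a liquid (sonority 4).
/l/ is a liquid (sonority 4).
/g/ is a stop (sonority 1).
The maximum is 4.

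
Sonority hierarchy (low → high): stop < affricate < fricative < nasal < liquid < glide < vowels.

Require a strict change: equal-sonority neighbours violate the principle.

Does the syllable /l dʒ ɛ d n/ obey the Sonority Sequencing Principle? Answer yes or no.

Onset: /l/ is a liquid (sonority 5), /dʒ/ is an affricate (sonority 2); then the nucleus /ɛ/ (sonority 7).
Onset profile 5-2-7 — does not strictly rise throughout.
Coda: /d/ is a stop (sonority 1), /n/ is a nasal (sonority 4).
Coda profile 7-1-4 — does not strictly fall throughout.

no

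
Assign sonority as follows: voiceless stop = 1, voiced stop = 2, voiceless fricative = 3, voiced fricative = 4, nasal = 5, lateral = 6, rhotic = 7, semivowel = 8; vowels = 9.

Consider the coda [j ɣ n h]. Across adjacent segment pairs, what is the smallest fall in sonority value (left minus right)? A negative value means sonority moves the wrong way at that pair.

/j/ is a semivowel (sonority 8).
/ɣ/ is a voiced fricative (sonority 4).
/n/ is a nasal (sonority 5).
/h/ is a voiceless fricative (sonority 3).
/j/→/ɣ/: change +4.
/ɣ/→/n/: change -1.
/n/→/h/: change +2.
Minimum = -1.

-1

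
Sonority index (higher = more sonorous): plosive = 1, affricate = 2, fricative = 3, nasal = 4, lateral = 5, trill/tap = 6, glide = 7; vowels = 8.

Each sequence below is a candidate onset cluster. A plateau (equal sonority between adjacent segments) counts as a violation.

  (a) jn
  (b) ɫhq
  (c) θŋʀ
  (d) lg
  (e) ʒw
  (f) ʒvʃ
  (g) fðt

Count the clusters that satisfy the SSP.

2

(a) sonority 7-4: ill-formed.
(b) sonority 5-3-1: ill-formed.
(c) sonority 3-4-6: well-formed.
(d) sonority 5-1: ill-formed.
(e) sonority 3-7: well-formed.
(f) sonority 3-3-3: ill-formed.
(g) sonority 3-3-1: ill-formed.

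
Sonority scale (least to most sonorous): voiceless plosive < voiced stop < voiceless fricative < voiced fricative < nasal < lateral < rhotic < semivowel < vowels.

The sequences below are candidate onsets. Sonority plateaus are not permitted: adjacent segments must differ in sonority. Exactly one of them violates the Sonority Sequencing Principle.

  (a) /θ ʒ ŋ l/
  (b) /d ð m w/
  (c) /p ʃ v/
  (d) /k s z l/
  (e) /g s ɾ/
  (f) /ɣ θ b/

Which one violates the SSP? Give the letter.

f

(a) 3-4-5-6 → obeys
(b) 2-4-5-8 → obeys
(c) 1-3-4 → obeys
(d) 1-3-4-6 → obeys
(e) 2-3-7 → obeys
(f) 4-3-2 → violates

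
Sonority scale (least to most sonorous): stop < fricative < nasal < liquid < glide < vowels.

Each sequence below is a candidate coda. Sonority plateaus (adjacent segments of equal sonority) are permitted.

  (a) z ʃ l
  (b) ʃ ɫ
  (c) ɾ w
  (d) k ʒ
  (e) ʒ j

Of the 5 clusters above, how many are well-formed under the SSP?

(a) 2-2-4 → violates
(b) 2-4 → violates
(c) 4-5 → violates
(d) 1-2 → violates
(e) 2-5 → violates

0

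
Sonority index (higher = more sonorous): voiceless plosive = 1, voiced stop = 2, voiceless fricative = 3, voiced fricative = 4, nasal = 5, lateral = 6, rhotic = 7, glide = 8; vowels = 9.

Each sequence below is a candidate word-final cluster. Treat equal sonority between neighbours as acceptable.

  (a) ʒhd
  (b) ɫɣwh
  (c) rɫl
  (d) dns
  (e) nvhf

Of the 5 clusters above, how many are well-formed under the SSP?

3

(a) sonority 4-3-2: well-formed.
(b) sonority 6-4-8-3: ill-formed.
(c) sonority 7-6-6: well-formed.
(d) sonority 2-5-3: ill-formed.
(e) sonority 5-4-3-3: well-formed.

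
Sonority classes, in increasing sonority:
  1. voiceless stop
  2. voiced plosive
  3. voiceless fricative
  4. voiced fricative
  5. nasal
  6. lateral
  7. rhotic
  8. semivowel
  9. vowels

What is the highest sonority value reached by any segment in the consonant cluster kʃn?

/k/ — voiceless stop, sonority 1.
/ʃ/ — voiceless fricative, sonority 3.
/n/ — nasal, sonority 5.
The maximum is 5.

5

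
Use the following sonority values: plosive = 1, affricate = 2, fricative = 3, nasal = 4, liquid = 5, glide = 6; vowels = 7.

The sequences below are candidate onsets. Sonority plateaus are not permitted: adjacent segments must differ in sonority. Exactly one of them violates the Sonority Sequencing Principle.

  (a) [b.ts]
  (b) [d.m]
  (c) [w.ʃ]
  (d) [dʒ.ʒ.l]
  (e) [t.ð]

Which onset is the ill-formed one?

(a) 1-2 → obeys
(b) 1-4 → obeys
(c) 6-3 → violates
(d) 2-3-5 → obeys
(e) 1-3 → obeys

c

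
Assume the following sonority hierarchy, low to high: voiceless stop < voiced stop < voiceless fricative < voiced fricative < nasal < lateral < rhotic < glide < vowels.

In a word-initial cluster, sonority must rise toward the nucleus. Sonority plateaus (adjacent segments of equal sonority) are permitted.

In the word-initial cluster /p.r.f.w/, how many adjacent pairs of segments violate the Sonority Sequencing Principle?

/p/ is a voiceless stop (sonority 1).
/r/ is a rhotic (sonority 7).
/f/ is a voiceless fricative (sonority 3).
/w/ is a glide (sonority 8).
/p/→/r/: 1→7 (rises) — ok.
/r/→/f/: 7→3 (does not rise) — violation.
/f/→/w/: 3→8 (rises) — ok.

1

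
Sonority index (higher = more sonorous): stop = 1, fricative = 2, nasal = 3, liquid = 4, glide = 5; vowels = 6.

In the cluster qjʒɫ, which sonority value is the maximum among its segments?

/q/ — stop, sonority 1.
/j/ — glide, sonority 5.
/ʒ/ — fricative, sonority 2.
/ɫ/ — liquid, sonority 4.
The maximum is 5.

5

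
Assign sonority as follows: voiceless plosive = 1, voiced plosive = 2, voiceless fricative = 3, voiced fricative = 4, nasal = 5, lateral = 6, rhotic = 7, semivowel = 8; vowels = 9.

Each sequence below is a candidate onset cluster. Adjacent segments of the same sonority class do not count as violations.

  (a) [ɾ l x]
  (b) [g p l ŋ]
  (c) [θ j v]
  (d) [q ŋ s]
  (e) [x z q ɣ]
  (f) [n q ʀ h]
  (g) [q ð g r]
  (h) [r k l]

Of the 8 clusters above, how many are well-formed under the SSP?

(a) 7-6-3 → violates
(b) 2-1-6-5 → violates
(c) 3-8-4 → violates
(d) 1-5-3 → violates
(e) 3-4-1-4 → violates
(f) 5-1-7-3 → violates
(g) 1-4-2-7 → violates
(h) 7-1-6 → violates

0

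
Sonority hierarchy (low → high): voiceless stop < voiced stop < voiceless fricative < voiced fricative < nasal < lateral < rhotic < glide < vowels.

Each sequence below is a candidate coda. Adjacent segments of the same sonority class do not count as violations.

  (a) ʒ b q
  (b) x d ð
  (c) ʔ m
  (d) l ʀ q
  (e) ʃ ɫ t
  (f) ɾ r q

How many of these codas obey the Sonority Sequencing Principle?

2

(a) ʒ b q: profile 4-2-1 — obeys.
(b) x d ð: profile 3-2-4 — violates.
(c) ʔ m: profile 1-5 — violates.
(d) l ʀ q: profile 6-7-1 — violates.
(e) ʃ ɫ t: profile 3-6-1 — violates.
(f) ɾ r q: profile 7-7-1 — obeys.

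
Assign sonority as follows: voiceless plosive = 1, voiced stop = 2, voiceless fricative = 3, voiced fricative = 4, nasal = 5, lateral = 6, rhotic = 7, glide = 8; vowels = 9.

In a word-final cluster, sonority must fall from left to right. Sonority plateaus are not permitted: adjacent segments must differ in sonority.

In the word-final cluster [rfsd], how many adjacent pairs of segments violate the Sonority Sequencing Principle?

1

/r/: rhotic = 7.
/f/: voiceless fricative = 3.
/s/: voiceless fricative = 3.
/d/: voiced stop = 2.
/r/→/f/: 7→3 (falls) — ok.
/f/→/s/: 3→3 (plateau) — violation.
/s/→/d/: 3→2 (falls) — ok.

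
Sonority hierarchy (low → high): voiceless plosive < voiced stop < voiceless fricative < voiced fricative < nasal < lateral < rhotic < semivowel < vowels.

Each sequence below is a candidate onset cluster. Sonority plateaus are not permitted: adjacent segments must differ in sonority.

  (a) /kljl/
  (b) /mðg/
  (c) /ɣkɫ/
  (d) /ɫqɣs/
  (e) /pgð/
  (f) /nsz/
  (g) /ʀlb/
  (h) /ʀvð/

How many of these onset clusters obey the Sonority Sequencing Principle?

(a) sonority 1-6-8-6: ill-formed.
(b) sonority 5-4-2: ill-formed.
(c) sonority 4-1-6: ill-formed.
(d) sonority 6-1-4-3: ill-formed.
(e) sonority 1-2-4: well-formed.
(f) sonority 5-3-4: ill-formed.
(g) sonority 7-6-2: ill-formed.
(h) sonority 7-4-4: ill-formed.

1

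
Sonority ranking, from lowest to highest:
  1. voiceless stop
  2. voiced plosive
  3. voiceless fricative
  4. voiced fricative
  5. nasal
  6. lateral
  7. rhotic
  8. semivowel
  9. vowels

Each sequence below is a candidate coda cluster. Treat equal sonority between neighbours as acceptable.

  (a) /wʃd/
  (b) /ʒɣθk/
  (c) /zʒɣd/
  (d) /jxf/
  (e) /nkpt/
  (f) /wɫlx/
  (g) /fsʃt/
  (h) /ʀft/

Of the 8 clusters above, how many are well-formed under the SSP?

(a) /wʃd/: profile 8-3-2 — obeys.
(b) /ʒɣθk/: profile 4-4-3-1 — obeys.
(c) /zʒɣd/: profile 4-4-4-2 — obeys.
(d) /jxf/: profile 8-3-3 — obeys.
(e) /nkpt/: profile 5-1-1-1 — obeys.
(f) /wɫlx/: profile 8-6-6-3 — obeys.
(g) /fsʃt/: profile 3-3-3-1 — obeys.
(h) /ʀft/: profile 7-3-1 — obeys.

8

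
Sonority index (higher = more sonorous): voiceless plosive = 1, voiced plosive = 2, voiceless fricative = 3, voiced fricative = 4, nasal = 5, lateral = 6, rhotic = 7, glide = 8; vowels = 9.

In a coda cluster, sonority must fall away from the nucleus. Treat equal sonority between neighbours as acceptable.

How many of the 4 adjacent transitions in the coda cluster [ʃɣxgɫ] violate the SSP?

/ʃ/: voiceless fricative = 3.
/ɣ/: voiced fricative = 4.
/x/: voiceless fricative = 3.
/g/: voiced plosive = 2.
/ɫ/: lateral = 6.
/ʃ/→/ɣ/: 3→4 (does not fall) — violation.
/ɣ/→/x/: 4→3 (falls) — ok.
/x/→/g/: 3→2 (falls) — ok.
/g/→/ɫ/: 2→6 (does not fall) — violation.

2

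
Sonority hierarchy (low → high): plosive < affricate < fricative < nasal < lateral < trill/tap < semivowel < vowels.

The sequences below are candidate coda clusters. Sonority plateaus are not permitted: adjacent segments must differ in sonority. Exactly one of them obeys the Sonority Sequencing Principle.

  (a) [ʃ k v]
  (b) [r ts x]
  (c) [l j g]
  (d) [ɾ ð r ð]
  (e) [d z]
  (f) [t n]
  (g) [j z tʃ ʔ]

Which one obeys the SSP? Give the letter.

g

(a) sonority 3-1-3: ill-formed.
(b) sonority 6-2-3: ill-formed.
(c) sonority 5-7-1: ill-formed.
(d) sonority 6-3-6-3: ill-formed.
(e) sonority 1-3: ill-formed.
(f) sonority 1-4: ill-formed.
(g) sonority 7-3-2-1: well-formed.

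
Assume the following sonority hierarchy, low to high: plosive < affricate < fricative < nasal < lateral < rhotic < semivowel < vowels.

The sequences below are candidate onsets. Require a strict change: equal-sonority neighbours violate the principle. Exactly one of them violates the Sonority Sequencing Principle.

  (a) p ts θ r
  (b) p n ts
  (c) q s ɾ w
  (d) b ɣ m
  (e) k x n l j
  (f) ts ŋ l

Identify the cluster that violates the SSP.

(a) sonority 1-2-3-6: well-formed.
(b) sonority 1-4-2: ill-formed.
(c) sonority 1-3-6-7: well-formed.
(d) sonority 1-3-4: well-formed.
(e) sonority 1-3-4-5-7: well-formed.
(f) sonority 2-4-5: well-formed.

b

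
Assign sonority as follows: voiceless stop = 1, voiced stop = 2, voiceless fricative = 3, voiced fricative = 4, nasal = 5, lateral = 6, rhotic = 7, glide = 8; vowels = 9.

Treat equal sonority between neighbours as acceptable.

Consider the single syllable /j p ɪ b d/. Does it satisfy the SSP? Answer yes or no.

no

Onset: /j/ is a glide (sonority 8), /p/ is a voiceless stop (sonority 1); then the nucleus /ɪ/ (sonority 9).
Onset profile 8-1-9 — does not rise throughout.
Coda: /b/ is a voiced stop (sonority 2), /d/ is a voiced stop (sonority 2).
Coda profile 9-2-2 — falls from the nucleus.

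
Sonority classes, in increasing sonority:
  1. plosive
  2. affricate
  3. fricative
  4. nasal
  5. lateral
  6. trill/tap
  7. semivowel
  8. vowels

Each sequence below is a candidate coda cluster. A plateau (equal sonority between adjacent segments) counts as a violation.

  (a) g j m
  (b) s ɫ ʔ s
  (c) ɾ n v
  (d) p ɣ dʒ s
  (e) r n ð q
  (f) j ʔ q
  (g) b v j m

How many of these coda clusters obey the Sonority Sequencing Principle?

2

(a) g j m: profile 1-7-4 — violates.
(b) s ɫ ʔ s: profile 3-5-1-3 — violates.
(c) ɾ n v: profile 6-4-3 — obeys.
(d) p ɣ dʒ s: profile 1-3-2-3 — violates.
(e) r n ð q: profile 6-4-3-1 — obeys.
(f) j ʔ q: profile 7-1-1 — violates.
(g) b v j m: profile 1-3-7-4 — violates.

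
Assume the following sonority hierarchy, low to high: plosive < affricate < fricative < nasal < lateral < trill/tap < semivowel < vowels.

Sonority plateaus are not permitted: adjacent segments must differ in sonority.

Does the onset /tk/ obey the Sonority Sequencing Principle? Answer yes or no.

no

/t/ — plosive, sonority 1.
/k/ — plosive, sonority 1.
The profile is 1-1. Between /t/ (1) and /k/ (1) sonority does not rise, so the cluster violates the SSP.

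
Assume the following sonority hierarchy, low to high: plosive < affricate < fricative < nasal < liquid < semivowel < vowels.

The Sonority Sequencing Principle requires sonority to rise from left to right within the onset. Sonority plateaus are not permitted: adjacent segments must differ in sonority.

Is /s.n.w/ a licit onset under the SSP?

yes

/s/ — fricative, sonority 3.
/n/ — nasal, sonority 4.
/w/ — semivowel, sonority 6.
The profile 3-4-6 strictly rises, so the onset satisfies the SSP.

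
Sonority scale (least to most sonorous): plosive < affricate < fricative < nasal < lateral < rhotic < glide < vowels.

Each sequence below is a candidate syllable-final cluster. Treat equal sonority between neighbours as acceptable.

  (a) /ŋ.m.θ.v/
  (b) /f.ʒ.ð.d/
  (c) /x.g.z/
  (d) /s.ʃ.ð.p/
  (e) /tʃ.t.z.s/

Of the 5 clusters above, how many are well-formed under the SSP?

3

(a) sonority 4-4-3-3: well-formed.
(b) sonority 3-3-3-1: well-formed.
(c) sonority 3-1-3: ill-formed.
(d) sonority 3-3-3-1: well-formed.
(e) sonority 2-1-3-3: ill-formed.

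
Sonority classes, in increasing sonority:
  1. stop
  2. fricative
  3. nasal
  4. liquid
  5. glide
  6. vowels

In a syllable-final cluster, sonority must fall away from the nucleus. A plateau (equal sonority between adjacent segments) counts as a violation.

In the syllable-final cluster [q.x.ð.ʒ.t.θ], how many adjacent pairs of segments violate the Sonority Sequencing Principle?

/q/ — stop, sonority 1.
/x/ — fricative, sonority 2.
/ð/ — fricative, sonority 2.
/ʒ/ — fricative, sonority 2.
/t/ — stop, sonority 1.
/θ/ — fricative, sonority 2.
/q/→/x/: 1→2 (does not fall) — violation.
/x/→/ð/: 2→2 (plateau) — violation.
/ð/→/ʒ/: 2→2 (plateau) — violation.
/ʒ/→/t/: 2→1 (falls) — ok.
/t/→/θ/: 1→2 (does not fall) — violation.

4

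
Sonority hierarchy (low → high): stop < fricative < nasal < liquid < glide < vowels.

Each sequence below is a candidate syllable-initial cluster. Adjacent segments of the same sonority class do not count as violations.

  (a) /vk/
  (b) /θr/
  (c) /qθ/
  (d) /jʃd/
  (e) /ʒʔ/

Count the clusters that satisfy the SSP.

(a) 2-1 → violates
(b) 2-4 → obeys
(c) 1-2 → obeys
(d) 5-2-1 → violates
(e) 2-1 → violates

2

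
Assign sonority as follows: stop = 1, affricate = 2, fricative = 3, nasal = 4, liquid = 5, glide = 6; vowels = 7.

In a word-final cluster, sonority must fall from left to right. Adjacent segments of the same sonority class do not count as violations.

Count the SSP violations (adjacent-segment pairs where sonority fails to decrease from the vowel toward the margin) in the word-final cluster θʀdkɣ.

/θ/ is a fricative (sonority 3).
/ʀ/ is a liquid (sonority 5).
/d/ is a stop (sonority 1).
/k/ is a stop (sonority 1).
/ɣ/ is a fricative (sonority 3).
/θ/→/ʀ/: 3→5 (does not fall) — violation.
/ʀ/→/d/: 5→1 (falls) — ok.
/d/→/k/: 1→1 (plateau, allowed) — ok.
/k/→/ɣ/: 1→3 (does not fall) — violation.

2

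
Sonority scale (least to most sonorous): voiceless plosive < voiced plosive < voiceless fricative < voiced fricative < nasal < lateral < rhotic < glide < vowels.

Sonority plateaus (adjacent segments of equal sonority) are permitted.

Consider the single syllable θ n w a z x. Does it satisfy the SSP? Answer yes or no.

Onset: /θ/ is a voiceless fricative (sonority 3), /n/ is a nasal (sonority 5), /w/ is a glide (sonority 8); then the nucleus /a/ (sonority 9).
Onset profile 3-5-8-9 — rises to the nucleus.
Coda: /z/ is a voiced fricative (sonority 4), /x/ is a voiceless fricative (sonority 3).
Coda profile 9-4-3 — falls from the nucleus.

yes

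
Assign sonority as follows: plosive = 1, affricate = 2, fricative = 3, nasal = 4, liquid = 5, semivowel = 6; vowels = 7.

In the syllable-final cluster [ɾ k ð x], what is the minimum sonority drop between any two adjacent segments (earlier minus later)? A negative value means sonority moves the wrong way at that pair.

/ɾ/ is a liquid (sonority 5).
/k/ is a plosive (sonority 1).
/ð/ is a fricative (sonority 3).
/x/ is a fricative (sonority 3).
/ɾ/→/k/: change +4.
/k/→/ð/: change -2.
/ð/→/x/: change +0.
Minimum = -2.

-2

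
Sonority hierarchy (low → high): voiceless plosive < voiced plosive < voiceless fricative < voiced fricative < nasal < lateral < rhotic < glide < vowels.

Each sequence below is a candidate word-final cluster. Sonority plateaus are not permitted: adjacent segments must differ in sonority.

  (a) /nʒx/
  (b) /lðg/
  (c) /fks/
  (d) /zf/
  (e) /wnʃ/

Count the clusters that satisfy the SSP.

(a) 5-4-3 → obeys
(b) 6-4-2 → obeys
(c) 3-1-3 → violates
(d) 4-3 → obeys
(e) 8-5-3 → obeys

4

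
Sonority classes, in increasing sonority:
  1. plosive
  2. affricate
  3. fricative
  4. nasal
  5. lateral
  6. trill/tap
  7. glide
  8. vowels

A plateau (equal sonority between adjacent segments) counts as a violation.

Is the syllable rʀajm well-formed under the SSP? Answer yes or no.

Onset: /r/ is a trill/tap (sonority 6), /ʀ/ is a trill/tap (sonority 6); then the nucleus /a/ (sonority 8).
Onset profile 6-6-8 — does not strictly rise throughout.
Coda: /j/ is a glide (sonority 7), /m/ is a nasal (sonority 4).
Coda profile 8-7-4 — falls from the nucleus.

no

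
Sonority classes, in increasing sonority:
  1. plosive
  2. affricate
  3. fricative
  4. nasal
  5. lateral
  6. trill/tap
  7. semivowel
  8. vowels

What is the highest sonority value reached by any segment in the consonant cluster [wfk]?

7

/w/ — semivowel, sonority 7.
/f/ — fricative, sonority 3.
/k/ — plosive, sonority 1.
The maximum is 7.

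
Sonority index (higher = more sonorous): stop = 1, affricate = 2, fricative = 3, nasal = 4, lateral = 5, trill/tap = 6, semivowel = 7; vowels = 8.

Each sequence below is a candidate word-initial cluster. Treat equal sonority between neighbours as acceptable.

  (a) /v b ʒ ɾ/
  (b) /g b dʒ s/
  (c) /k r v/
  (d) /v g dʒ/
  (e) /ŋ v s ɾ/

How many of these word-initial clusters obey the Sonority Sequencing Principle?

(a) /v b ʒ ɾ/: profile 3-1-3-6 — violates.
(b) /g b dʒ s/: profile 1-1-2-3 — obeys.
(c) /k r v/: profile 1-6-3 — violates.
(d) /v g dʒ/: profile 3-1-2 — violates.
(e) /ŋ v s ɾ/: profile 4-3-3-6 — violates.

1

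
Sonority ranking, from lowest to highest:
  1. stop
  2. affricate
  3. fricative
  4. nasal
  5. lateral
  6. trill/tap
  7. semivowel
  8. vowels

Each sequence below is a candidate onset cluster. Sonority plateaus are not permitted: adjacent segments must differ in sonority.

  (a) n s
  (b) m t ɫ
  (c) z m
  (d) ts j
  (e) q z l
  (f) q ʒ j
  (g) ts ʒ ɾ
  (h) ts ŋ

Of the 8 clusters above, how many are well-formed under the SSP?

6

(a) sonority 4-3: ill-formed.
(b) sonority 4-1-5: ill-formed.
(c) sonority 3-4: well-formed.
(d) sonority 2-7: well-formed.
(e) sonority 1-3-5: well-formed.
(f) sonority 1-3-7: well-formed.
(g) sonority 2-3-6: well-formed.
(h) sonority 2-4: well-formed.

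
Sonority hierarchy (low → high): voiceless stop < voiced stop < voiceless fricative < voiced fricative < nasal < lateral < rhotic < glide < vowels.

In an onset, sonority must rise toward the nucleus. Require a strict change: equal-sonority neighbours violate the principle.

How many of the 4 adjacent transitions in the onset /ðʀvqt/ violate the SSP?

3

/ð/ — voiced fricative, sonority 4.
/ʀ/ — rhotic, sonority 7.
/v/ — voiced fricative, sonority 4.
/q/ — voiceless stop, sonority 1.
/t/ — voiceless stop, sonority 1.
/ð/→/ʀ/: 4→7 (rises) — ok.
/ʀ/→/v/: 7→4 (does not rise) — violation.
/v/→/q/: 4→1 (does not rise) — violation.
/q/→/t/: 1→1 (plateau) — violation.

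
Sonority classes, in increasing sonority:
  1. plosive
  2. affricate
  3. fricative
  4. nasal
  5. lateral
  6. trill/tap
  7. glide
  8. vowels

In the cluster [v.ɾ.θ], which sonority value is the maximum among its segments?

6

/v/: fricative = 3.
/ɾ/: trill/tap = 6.
/θ/: fricative = 3.
The maximum is 6.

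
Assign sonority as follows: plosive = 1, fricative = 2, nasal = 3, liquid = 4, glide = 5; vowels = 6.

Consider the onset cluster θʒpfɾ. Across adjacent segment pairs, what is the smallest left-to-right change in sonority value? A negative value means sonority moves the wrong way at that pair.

/θ/ — fricative, sonority 2.
/ʒ/ — fricative, sonority 2.
/p/ — plosive, sonority 1.
/f/ — fricative, sonority 2.
/ɾ/ — liquid, sonority 4.
/θ/→/ʒ/: change +0.
/ʒ/→/p/: change -1.
/p/→/f/: change +1.
/f/→/ɾ/: change +2.
Minimum = -1.

-1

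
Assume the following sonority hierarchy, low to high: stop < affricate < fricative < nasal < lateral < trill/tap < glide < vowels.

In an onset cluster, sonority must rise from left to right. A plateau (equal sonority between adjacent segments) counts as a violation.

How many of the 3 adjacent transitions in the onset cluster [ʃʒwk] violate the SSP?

2

/ʃ/: fricative = 3.
/ʒ/: fricative = 3.
/w/: glide = 7.
/k/: stop = 1.
/ʃ/→/ʒ/: 3→3 (plateau) — violation.
/ʒ/→/w/: 3→7 (rises) — ok.
/w/→/k/: 7→1 (does not rise) — violation.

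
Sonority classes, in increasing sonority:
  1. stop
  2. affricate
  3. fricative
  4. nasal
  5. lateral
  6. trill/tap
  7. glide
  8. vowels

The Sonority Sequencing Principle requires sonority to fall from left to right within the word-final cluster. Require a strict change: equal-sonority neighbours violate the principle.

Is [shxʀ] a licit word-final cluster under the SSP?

no

/s/ is a fricative (sonority 3).
/h/ is a fricative (sonority 3).
/x/ is a fricative (sonority 3).
/ʀ/ is a trill/tap (sonority 6).
The profile is 3-3-3-6. Between /s/ (3) and /h/ (3) sonority does not fall, so the cluster violates the SSP.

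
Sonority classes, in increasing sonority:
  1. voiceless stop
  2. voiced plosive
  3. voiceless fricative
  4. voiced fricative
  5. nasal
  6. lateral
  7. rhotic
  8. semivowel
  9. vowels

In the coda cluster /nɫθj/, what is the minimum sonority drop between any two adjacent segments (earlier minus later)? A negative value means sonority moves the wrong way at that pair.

/n/ is a nasal (sonority 5).
/ɫ/ is a lateral (sonority 6).
/θ/ is a voiceless fricative (sonority 3).
/j/ is a semivowel (sonority 8).
/n/→/ɫ/: change -1.
/ɫ/→/θ/: change +3.
/θ/→/j/: change -5.
Minimum = -5.

-5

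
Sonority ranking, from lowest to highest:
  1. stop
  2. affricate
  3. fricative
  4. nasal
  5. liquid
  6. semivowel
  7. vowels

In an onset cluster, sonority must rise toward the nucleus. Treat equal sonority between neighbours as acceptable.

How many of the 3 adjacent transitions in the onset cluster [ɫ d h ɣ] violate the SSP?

1

/ɫ/ — liquid, sonority 5.
/d/ — stop, sonority 1.
/h/ — fricative, sonority 3.
/ɣ/ — fricative, sonority 3.
/ɫ/→/d/: 5→1 (does not rise) — violation.
/d/→/h/: 1→3 (rises) — ok.
/h/→/ɣ/: 3→3 (plateau, allowed) — ok.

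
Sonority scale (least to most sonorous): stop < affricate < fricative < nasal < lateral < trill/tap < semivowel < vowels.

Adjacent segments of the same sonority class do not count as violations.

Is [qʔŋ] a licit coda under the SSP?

no

/q/ is a stop (sonority 1).
/ʔ/ is a stop (sonority 1).
/ŋ/ is a nasal (sonority 4).
The profile is 1-1-4. Between /ʔ/ (1) and /ŋ/ (4) sonority does not fall, so the cluster violates the SSP.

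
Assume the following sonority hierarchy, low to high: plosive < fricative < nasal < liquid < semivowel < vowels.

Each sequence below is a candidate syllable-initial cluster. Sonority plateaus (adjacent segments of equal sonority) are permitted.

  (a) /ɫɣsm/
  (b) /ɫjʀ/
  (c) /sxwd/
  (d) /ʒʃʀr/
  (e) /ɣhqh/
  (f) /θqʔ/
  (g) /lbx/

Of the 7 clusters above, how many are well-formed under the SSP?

(a) /ɫɣsm/: profile 4-2-2-3 — violates.
(b) /ɫjʀ/: profile 4-5-4 — violates.
(c) /sxwd/: profile 2-2-5-1 — violates.
(d) /ʒʃʀr/: profile 2-2-4-4 — obeys.
(e) /ɣhqh/: profile 2-2-1-2 — violates.
(f) /θqʔ/: profile 2-1-1 — violates.
(g) /lbx/: profile 4-1-2 — violates.

1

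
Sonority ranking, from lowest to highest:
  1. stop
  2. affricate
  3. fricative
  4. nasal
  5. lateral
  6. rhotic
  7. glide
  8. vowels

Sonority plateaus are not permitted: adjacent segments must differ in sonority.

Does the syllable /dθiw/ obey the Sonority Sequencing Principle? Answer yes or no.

yes

Onset: /d/ is a stop (sonority 1), /θ/ is a fricative (sonority 3); then the nucleus /i/ (sonority 8).
Onset profile 1-3-8 — rises to the nucleus.
Coda: /w/ is a glide (sonority 7).
Coda profile 8-7 — falls from the nucleus.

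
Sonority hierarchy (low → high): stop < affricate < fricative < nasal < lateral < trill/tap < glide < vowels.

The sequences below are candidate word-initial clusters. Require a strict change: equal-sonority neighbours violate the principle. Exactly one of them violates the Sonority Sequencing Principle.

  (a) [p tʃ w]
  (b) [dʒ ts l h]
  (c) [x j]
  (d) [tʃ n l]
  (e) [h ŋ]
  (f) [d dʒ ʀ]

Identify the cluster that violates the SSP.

(a) [p tʃ w]: profile 1-2-7 — obeys.
(b) [dʒ ts l h]: profile 2-2-5-3 — violates.
(c) [x j]: profile 3-7 — obeys.
(d) [tʃ n l]: profile 2-4-5 — obeys.
(e) [h ŋ]: profile 3-4 — obeys.
(f) [d dʒ ʀ]: profile 1-2-6 — obeys.

b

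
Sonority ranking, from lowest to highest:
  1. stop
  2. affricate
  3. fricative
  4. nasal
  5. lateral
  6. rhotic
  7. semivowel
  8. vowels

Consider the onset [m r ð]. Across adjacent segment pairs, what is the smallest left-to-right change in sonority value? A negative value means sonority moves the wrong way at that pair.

-3

/m/: nasal = 4.
/r/: rhotic = 6.
/ð/: fricative = 3.
/m/→/r/: change +2.
/r/→/ð/: change -3.
Minimum = -3.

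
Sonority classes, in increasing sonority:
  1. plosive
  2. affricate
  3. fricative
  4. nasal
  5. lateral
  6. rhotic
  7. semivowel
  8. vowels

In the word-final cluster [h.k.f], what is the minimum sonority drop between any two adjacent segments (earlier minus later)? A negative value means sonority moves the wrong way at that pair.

-2

/h/: fricative = 3.
/k/: plosive = 1.
/f/: fricative = 3.
/h/→/k/: change +2.
/k/→/f/: change -2.
Minimum = -2.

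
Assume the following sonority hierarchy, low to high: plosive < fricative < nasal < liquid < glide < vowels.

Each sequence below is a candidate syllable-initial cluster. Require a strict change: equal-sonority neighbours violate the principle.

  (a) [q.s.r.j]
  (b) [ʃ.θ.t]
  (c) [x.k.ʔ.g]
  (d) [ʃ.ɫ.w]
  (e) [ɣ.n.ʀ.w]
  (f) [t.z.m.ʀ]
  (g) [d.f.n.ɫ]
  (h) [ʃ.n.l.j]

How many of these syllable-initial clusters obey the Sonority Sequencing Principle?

6

(a) [q.s.r.j]: profile 1-2-4-5 — obeys.
(b) [ʃ.θ.t]: profile 2-2-1 — violates.
(c) [x.k.ʔ.g]: profile 2-1-1-1 — violates.
(d) [ʃ.ɫ.w]: profile 2-4-5 — obeys.
(e) [ɣ.n.ʀ.w]: profile 2-3-4-5 — obeys.
(f) [t.z.m.ʀ]: profile 1-2-3-4 — obeys.
(g) [d.f.n.ɫ]: profile 1-2-3-4 — obeys.
(h) [ʃ.n.l.j]: profile 2-3-4-5 — obeys.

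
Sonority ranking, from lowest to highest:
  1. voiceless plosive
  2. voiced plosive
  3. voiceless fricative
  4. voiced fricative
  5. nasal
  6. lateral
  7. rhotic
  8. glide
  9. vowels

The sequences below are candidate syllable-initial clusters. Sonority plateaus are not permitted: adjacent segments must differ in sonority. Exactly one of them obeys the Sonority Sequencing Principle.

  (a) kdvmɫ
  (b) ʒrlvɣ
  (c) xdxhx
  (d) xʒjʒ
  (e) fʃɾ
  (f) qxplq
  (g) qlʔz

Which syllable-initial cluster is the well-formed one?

(a) sonority 1-2-4-5-6: well-formed.
(b) sonority 4-7-6-4-4: ill-formed.
(c) sonority 3-2-3-3-3: ill-formed.
(d) sonority 3-4-8-4: ill-formed.
(e) sonority 3-3-7: ill-formed.
(f) sonority 1-3-1-6-1: ill-formed.
(g) sonority 1-6-1-4: ill-formed.

a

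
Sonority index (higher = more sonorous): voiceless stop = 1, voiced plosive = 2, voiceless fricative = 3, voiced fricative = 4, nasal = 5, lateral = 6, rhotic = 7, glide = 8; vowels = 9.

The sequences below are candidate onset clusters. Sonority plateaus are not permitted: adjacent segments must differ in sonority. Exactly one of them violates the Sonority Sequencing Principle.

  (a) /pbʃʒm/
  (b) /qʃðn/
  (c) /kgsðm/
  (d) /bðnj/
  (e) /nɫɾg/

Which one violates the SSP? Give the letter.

e

(a) /pbʃʒm/: profile 1-2-3-4-5 — obeys.
(b) /qʃðn/: profile 1-3-4-5 — obeys.
(c) /kgsðm/: profile 1-2-3-4-5 — obeys.
(d) /bðnj/: profile 2-4-5-8 — obeys.
(e) /nɫɾg/: profile 5-6-7-2 — violates.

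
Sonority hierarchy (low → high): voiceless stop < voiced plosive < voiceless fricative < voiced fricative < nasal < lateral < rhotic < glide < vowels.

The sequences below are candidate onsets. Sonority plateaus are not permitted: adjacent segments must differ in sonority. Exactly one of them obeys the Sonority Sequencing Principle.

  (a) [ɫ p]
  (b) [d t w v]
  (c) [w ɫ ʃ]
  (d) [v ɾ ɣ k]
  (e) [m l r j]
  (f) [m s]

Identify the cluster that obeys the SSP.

e

(a) sonority 6-1: ill-formed.
(b) sonority 2-1-8-4: ill-formed.
(c) sonority 8-6-3: ill-formed.
(d) sonority 4-7-4-1: ill-formed.
(e) sonority 5-6-7-8: well-formed.
(f) sonority 5-3: ill-formed.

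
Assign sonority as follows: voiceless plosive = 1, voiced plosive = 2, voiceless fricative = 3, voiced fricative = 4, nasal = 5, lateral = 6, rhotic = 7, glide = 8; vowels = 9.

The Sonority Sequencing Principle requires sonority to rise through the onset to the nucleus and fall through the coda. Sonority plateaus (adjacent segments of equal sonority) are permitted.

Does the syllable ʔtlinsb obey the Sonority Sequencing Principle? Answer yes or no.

Onset: /ʔ/ is a voiceless plosive (sonority 1), /t/ is a voiceless plosive (sonority 1), /l/ is a lateral (sonority 6); then the nucleus /i/ (sonority 9).
Onset profile 1-1-6-9 — rises to the nucleus.
Coda: /n/ is a nasal (sonority 5), /s/ is a voiceless fricative (sonority 3), /b/ is a voiced plosive (sonority 2).
Coda profile 9-5-3-2 — falls from the nucleus.

yes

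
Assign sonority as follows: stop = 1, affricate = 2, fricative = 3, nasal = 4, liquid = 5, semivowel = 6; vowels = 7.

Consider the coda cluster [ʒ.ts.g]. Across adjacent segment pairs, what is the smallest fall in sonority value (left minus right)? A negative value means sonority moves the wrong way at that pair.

1

/ʒ/ — fricative, sonority 3.
/ts/ — affricate, sonority 2.
/g/ — stop, sonority 1.
/ʒ/→/ts/: change +1.
/ts/→/g/: change +1.
Minimum = 1.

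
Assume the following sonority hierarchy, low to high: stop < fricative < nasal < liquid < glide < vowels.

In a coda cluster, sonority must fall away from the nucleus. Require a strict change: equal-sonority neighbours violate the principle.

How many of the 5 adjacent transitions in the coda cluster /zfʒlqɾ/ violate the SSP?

4

/z/ is a fricative (sonority 2).
/f/ is a fricative (sonority 2).
/ʒ/ is a fricative (sonority 2).
/l/ is a liquid (sonority 4).
/q/ is a stop (sonority 1).
/ɾ/ is a liquid (sonority 4).
/z/→/f/: 2→2 (plateau) — violation.
/f/→/ʒ/: 2→2 (plateau) — violation.
/ʒ/→/l/: 2→4 (does not fall) — violation.
/l/→/q/: 4→1 (falls) — ok.
/q/→/ɾ/: 1→4 (does not fall) — violation.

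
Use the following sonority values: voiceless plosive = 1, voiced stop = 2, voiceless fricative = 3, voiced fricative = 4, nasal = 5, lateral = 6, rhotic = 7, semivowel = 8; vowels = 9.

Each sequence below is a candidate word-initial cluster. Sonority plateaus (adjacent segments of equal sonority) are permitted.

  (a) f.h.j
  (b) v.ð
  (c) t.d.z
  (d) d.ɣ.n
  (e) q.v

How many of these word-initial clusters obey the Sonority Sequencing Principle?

5

(a) 3-3-8 → obeys
(b) 4-4 → obeys
(c) 1-2-4 → obeys
(d) 2-4-5 → obeys
(e) 1-4 → obeys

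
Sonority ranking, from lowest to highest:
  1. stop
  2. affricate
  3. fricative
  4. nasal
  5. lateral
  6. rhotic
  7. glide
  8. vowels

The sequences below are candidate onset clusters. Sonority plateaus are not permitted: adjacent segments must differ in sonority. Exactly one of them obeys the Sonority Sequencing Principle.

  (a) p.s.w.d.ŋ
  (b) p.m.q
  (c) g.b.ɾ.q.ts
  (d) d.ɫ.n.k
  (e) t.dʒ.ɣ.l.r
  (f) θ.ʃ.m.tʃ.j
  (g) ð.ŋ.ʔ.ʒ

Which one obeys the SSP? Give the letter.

(a) 1-3-7-1-4 → violates
(b) 1-4-1 → violates
(c) 1-1-6-1-2 → violates
(d) 1-5-4-1 → violates
(e) 1-2-3-5-6 → obeys
(f) 3-3-4-2-7 → violates
(g) 3-4-1-3 → violates

e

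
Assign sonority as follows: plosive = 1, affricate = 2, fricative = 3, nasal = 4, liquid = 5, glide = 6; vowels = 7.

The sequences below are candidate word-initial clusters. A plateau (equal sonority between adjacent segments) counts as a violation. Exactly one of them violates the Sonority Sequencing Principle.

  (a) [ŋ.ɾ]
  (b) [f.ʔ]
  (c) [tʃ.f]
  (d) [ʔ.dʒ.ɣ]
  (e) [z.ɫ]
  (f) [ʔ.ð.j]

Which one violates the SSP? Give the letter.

(a) 4-5 → obeys
(b) 3-1 → violates
(c) 2-3 → obeys
(d) 1-2-3 → obeys
(e) 3-5 → obeys
(f) 1-3-6 → obeys

b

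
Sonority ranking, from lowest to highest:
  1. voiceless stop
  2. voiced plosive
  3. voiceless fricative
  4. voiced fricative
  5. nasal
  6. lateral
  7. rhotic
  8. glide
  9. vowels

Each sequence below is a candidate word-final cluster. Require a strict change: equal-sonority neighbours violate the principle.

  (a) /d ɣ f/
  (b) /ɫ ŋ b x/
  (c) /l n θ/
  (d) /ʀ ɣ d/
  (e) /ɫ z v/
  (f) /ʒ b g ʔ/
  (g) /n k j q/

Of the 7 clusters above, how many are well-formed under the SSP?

2

(a) /d ɣ f/: profile 2-4-3 — violates.
(b) /ɫ ŋ b x/: profile 6-5-2-3 — violates.
(c) /l n θ/: profile 6-5-3 — obeys.
(d) /ʀ ɣ d/: profile 7-4-2 — obeys.
(e) /ɫ z v/: profile 6-4-4 — violates.
(f) /ʒ b g ʔ/: profile 4-2-2-1 — violates.
(g) /n k j q/: profile 5-1-8-1 — violates.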